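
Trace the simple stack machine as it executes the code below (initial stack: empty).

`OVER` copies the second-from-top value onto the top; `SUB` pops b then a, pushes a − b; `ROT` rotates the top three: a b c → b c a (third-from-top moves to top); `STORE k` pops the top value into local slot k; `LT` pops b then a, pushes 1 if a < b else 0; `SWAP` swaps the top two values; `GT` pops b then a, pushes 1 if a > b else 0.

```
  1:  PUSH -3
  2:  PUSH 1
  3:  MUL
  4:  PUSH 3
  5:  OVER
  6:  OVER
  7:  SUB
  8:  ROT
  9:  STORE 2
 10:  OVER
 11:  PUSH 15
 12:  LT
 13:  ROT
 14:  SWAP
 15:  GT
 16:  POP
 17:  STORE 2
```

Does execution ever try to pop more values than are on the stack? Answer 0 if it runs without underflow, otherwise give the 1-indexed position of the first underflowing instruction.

PUSH -3 → [-3]
PUSH 1  → [-3, 1]
MUL     → [-3]
PUSH 3  → [-3, 3]
OVER    → [-3, 3, -3]
OVER    → [-3, 3, -3, 3]
SUB     → [-3, 3, -6]
ROT     → [3, -6, -3]
STORE 2 → [3, -6]
OVER    → [3, -6, 3]
PUSH 15 → [3, -6, 3, 15]
LT      → [3, -6, 1]
ROT     → [-6, 1, 3]
SWAP    → [-6, 3, 1]
GT      → [-6, 1]
POP     → [-6]
STORE 2 → []

0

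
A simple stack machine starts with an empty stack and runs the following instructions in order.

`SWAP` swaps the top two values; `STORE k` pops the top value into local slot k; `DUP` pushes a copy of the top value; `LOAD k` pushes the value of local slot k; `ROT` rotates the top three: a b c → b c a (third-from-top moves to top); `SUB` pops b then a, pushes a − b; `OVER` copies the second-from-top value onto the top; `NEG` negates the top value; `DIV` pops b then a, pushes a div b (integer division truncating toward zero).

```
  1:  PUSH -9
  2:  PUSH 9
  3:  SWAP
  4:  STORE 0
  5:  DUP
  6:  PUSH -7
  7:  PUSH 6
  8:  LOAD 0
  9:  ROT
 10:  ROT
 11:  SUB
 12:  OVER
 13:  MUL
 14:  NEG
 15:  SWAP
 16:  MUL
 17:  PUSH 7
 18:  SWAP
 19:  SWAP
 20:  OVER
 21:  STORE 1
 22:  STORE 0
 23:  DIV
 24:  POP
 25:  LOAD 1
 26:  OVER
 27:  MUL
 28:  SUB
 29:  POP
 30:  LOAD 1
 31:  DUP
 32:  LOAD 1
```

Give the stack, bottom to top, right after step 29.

[]

PUSH -9 → -9
PUSH 9  → -9 9
SWAP    → 9 -9
STORE 0 → 9
DUP     → 9 9
PUSH -7 → 9 9 -7
PUSH 6  → 9 9 -7 6
LOAD 0  → 9 9 -7 6 -9
ROT     → 9 9 6 -9 -7
ROT     → 9 9 -9 -7 6
SUB     → 9 9 -9 -13
OVER    → 9 9 -9 -13 -9
MUL     → 9 9 -9 117
NEG     → 9 9 -9 -117
SWAP    → 9 9 -117 -9
MUL     → 9 9 1053
PUSH 7  → 9 9 1053 7
SWAP    → 9 9 7 1053
SWAP    → 9 9 1053 7
OVER    → 9 9 1053 7 1053
STORE 1 → 9 9 1053 7
STORE 0 → 9 9 1053
DIV     → 9 0
POP     → 9
LOAD 1  → 9 1053
OVER    → 9 1053 9
MUL     → 9 9477
SUB     → -9468
POP     → (empty)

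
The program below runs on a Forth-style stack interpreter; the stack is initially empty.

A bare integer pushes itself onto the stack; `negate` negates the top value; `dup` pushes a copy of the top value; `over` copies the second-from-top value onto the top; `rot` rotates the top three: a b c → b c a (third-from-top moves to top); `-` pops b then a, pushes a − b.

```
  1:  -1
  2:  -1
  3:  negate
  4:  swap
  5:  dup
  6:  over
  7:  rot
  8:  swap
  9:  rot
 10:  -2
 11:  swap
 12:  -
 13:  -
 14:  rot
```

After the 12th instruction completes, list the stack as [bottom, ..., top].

[1, -1, -1, -1]

-1     : [-1]
-1     : [-1, -1]
negate : [-1, 1]
swap   : [1, -1]
dup    : [1, -1, -1]
over   : [1, -1, -1, -1]
rot    : [1, -1, -1, -1]
swap   : [1, -1, -1, -1]
rot    : [1, -1, -1, -1]
-2     : [1, -1, -1, -1, -2]
swap   : [1, -1, -1, -2, -1]
-      : [1, -1, -1, -1]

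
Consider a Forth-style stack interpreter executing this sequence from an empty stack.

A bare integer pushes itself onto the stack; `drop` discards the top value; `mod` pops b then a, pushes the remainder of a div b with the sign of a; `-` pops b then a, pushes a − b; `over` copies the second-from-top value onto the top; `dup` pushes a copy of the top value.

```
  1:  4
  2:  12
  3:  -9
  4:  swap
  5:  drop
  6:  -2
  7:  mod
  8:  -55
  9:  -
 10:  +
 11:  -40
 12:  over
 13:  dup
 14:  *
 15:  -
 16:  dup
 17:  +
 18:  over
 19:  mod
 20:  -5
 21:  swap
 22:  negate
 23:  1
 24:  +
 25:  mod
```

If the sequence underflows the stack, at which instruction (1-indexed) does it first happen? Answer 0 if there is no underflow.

4      → [4]
12     → [4, 12]
-9     → [4, 12, -9]
swap   → [4, -9, 12]
drop   → [4, -9]
-2     → [4, -9, -2]
mod    → [4, -1]
-55    → [4, -1, -55]
-      → [4, 54]
+      → [58]
-40    → [58, -40]
over   → [58, -40, 58]
dup    → [58, -40, 58, 58]
*      → [58, -40, 3364]
-      → [58, -3404]
dup    → [58, -3404, -3404]
+      → [58, -6808]
over   → [58, -6808, 58]
mod    → [58, -22]
-5     → [58, -22, -5]
swap   → [58, -5, -22]
negate → [58, -5, 22]
1      → [58, -5, 22, 1]
+      → [58, -5, 23]
mod    → [58, -5]

0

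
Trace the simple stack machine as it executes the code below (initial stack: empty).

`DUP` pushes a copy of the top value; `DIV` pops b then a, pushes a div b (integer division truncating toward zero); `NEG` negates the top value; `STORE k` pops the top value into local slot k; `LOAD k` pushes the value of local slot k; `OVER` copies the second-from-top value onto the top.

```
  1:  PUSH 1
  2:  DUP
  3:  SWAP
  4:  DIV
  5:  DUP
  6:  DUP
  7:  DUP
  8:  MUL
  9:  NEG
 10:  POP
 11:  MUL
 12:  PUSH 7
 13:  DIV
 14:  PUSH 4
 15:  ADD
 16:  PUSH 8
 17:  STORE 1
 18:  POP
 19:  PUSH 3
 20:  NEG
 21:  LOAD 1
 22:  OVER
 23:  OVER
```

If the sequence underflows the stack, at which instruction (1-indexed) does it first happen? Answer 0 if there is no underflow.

0

PUSH 1   1
DUP      1 1
SWAP     1 1
DIV      1
DUP      1 1
DUP      1 1 1
DUP      1 1 1 1
MUL      1 1 1
NEG      1 1 -1
POP      1 1
MUL      1
PUSH 7   1 7
DIV      0
PUSH 4   0 4
ADD      4
PUSH 8   4 8
STORE 1  4
POP      (empty)
PUSH 3   3
NEG      -3
LOAD 1   -3 8
OVER     -3 8 -3
OVER     -3 8 -3 8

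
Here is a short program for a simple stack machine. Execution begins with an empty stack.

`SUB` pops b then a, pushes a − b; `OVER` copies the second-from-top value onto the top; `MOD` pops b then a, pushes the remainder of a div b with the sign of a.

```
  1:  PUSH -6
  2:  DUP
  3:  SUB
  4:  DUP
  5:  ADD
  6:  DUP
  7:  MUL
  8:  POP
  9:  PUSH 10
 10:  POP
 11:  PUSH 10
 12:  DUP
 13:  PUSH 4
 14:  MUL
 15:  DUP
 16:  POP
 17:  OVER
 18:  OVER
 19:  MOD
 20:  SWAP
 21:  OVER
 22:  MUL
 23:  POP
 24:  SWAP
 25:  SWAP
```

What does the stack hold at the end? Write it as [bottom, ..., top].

[10, 10]

PUSH -6 : [-6]
DUP     : [-6, -6]
SUB     : [0]
DUP     : [0, 0]
ADD     : [0]
DUP     : [0, 0]
MUL     : [0]
POP     : []
PUSH 10 : [10]
POP     : []
PUSH 10 : [10]
DUP     : [10, 10]
PUSH 4  : [10, 10, 4]
MUL     : [10, 40]
DUP     : [10, 40, 40]
POP     : [10, 40]
OVER    : [10, 40, 10]
OVER    : [10, 40, 10, 40]
MOD     : [10, 40, 10]
SWAP    : [10, 10, 40]
OVER    : [10, 10, 40, 10]
MUL     : [10, 10, 400]
POP     : [10, 10]
SWAP    : [10, 10]
SWAP    : [10, 10]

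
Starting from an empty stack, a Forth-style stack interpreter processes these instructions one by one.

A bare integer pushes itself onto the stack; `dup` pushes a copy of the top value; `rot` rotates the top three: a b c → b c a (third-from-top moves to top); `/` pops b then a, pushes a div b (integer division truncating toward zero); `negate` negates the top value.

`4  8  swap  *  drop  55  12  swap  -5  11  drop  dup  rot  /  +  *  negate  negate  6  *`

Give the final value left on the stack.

-360

4      → [4]
8      → [4, 8]
swap   → [8, 4]
*      → [32]
drop   → []
55     → [55]
12     → [55, 12]
swap   → [12, 55]
-5     → [12, 55, -5]
11     → [12, 55, -5, 11]
drop   → [12, 55, -5]
dup    → [12, 55, -5, -5]
rot    → [12, -5, -5, 55]
/      → [12, -5, 0]
+      → [12, -5]
*      → [-60]
negate → [60]
negate → [-60]
6      → [-60, 6]
*      → [-360]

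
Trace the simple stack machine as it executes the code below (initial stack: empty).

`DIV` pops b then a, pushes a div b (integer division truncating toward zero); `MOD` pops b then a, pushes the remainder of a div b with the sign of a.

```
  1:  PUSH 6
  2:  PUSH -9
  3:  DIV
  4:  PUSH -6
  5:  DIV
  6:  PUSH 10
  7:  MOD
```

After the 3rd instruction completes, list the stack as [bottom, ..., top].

[0]

PUSH 6   6
PUSH -9  6 -9
DIV      0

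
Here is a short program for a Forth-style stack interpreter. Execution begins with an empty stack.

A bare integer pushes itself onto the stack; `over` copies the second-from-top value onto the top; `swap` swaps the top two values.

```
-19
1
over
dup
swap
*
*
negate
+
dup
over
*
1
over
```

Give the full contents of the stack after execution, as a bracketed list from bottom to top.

[-380, 144400, 1, 144400]

-19    -> [-19]
1      -> [-19, 1]
over   -> [-19, 1, -19]
dup    -> [-19, 1, -19, -19]
swap   -> [-19, 1, -19, -19]
*      -> [-19, 1, 361]
*      -> [-19, 361]
negate -> [-19, -361]
+      -> [-380]
dup    -> [-380, -380]
over   -> [-380, -380, -380]
*      -> [-380, 144400]
1      -> [-380, 144400, 1]
over   -> [-380, 144400, 1, 144400]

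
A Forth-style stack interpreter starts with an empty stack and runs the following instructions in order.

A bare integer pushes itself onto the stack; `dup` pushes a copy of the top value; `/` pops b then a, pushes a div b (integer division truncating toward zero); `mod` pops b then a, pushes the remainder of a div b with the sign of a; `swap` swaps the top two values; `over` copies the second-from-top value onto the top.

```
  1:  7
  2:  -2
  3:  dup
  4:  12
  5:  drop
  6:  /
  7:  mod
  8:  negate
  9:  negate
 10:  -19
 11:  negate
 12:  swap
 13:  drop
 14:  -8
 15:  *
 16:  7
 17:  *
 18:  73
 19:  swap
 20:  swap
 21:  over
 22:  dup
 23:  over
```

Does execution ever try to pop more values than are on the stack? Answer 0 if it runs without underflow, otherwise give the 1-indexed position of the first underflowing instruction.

0

7       7
-2      7 -2
dup     7 -2 -2
12      7 -2 -2 12
drop    7 -2 -2
/       7 1
mod     0
negate  0
negate  0
-19     0 -19
negate  0 19
swap    19 0
drop    19
-8      19 -8
*       -152
7       -152 7
*       -1064
73      -1064 73
swap    73 -1064
swap    -1064 73
over    -1064 73 -1064
dup     -1064 73 -1064 -1064
over    -1064 73 -1064 -1064 -1064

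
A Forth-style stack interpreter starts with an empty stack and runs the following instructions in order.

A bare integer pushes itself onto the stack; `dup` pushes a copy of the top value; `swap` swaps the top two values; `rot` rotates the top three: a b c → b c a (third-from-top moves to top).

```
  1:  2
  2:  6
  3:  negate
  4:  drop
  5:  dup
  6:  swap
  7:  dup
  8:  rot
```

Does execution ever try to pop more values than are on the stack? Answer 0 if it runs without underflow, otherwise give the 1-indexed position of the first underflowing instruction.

0

2      -> 2
6      -> 2 6
negate -> 2 -6
drop   -> 2
dup    -> 2 2
swap   -> 2 2
dup    -> 2 2 2
rot    -> 2 2 2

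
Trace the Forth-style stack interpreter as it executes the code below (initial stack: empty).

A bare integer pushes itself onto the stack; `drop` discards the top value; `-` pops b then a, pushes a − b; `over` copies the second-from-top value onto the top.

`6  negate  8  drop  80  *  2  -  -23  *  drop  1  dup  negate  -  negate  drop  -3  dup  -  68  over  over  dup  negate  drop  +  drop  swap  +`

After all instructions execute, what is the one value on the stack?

6      → [6]
negate → [-6]
8      → [-6, 8]
drop   → [-6]
80     → [-6, 80]
*      → [-480]
2      → [-480, 2]
-      → [-482]
-23    → [-482, -23]
*      → [11086]
drop   → []
1      → [1]
dup    → [1, 1]
negate → [1, -1]
-      → [2]
negate → [-2]
drop   → []
-3     → [-3]
dup    → [-3, -3]
-      → [0]
68     → [0, 68]
over   → [0, 68, 0]
over   → [0, 68, 0, 68]
dup    → [0, 68, 0, 68, 68]
negate → [0, 68, 0, 68, -68]
drop   → [0, 68, 0, 68]
+      → [0, 68, 68]
drop   → [0, 68]
swap   → [68, 0]
+      → [68]

68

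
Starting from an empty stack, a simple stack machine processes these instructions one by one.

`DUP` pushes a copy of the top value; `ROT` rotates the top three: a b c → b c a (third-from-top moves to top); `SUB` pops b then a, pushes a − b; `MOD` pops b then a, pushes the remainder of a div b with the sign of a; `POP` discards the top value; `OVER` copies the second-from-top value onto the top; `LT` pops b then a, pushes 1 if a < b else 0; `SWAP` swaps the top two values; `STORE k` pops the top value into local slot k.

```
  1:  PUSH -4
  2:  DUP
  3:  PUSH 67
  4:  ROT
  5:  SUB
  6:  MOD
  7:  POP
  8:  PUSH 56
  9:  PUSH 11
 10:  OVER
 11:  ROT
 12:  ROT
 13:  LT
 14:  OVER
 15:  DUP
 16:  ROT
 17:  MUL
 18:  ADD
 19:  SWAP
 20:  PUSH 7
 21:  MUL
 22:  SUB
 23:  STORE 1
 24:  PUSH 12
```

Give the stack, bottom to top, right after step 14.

PUSH -4 : -4
DUP     : -4 -4
PUSH 67 : -4 -4 67
ROT     : -4 67 -4
SUB     : -4 71
MOD     : -4
POP     : (empty)
PUSH 56 : 56
PUSH 11 : 56 11
OVER    : 56 11 56
ROT     : 11 56 56
ROT     : 56 56 11
LT      : 56 0
OVER    : 56 0 56

[56, 0, 56]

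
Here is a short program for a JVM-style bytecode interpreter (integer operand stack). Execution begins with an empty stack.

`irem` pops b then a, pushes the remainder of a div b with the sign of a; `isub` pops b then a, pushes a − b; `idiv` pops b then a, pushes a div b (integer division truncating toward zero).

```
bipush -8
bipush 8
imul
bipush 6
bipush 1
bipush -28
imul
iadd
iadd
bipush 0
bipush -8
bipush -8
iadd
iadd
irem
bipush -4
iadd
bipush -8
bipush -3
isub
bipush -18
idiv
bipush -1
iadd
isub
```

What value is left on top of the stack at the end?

-9

bipush -8  : -8
bipush 8   : -8 8
imul       : -64
bipush 6   : -64 6
bipush 1   : -64 6 1
bipush -28 : -64 6 1 -28
imul       : -64 6 -28
iadd       : -64 -22
iadd       : -86
bipush 0   : -86 0
bipush -8  : -86 0 -8
bipush -8  : -86 0 -8 -8
iadd       : -86 0 -16
iadd       : -86 -16
irem       : -6
bipush -4  : -6 -4
iadd       : -10
bipush -8  : -10 -8
bipush -3  : -10 -8 -3
isub       : -10 -5
bipush -18 : -10 -5 -18
idiv       : -10 0
bipush -1  : -10 0 -1
iadd       : -10 -1
isub       : -9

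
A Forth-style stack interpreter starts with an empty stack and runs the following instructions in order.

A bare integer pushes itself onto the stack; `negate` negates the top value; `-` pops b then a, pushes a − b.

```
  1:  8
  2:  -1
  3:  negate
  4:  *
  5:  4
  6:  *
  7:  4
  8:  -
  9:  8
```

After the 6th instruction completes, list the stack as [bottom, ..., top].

8      → [8]
-1     → [8, -1]
negate → [8, 1]
*      → [8]
4      → [8, 4]
*      → [32]

[32]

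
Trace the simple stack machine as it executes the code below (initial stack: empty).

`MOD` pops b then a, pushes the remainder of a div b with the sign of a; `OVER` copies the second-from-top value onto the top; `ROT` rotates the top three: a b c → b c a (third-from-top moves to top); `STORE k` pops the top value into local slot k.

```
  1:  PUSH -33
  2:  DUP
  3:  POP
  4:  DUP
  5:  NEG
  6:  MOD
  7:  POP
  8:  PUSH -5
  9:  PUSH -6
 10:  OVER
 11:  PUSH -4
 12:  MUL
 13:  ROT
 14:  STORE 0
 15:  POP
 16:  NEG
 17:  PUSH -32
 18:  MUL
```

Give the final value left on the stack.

-192

PUSH -33 : [-33]
DUP      : [-33, -33]
POP      : [-33]
DUP      : [-33, -33]
NEG      : [-33, 33]
MOD      : [0]
POP      : []
PUSH -5  : [-5]
PUSH -6  : [-5, -6]
OVER     : [-5, -6, -5]
PUSH -4  : [-5, -6, -5, -4]
MUL      : [-5, -6, 20]
ROT      : [-6, 20, -5]
STORE 0  : [-6, 20]
POP      : [-6]
NEG      : [6]
PUSH -32 : [6, -32]
MUL      : [-192]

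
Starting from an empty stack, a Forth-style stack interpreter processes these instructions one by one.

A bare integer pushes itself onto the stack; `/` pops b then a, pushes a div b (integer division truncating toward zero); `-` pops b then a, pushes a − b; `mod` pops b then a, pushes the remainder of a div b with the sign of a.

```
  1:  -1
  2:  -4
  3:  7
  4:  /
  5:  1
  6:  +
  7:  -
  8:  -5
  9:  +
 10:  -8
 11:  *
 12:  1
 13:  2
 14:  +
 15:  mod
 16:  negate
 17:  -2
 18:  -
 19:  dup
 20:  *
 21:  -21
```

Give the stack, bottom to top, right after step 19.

[0, 0]

-1     -> -1
-4     -> -1 -4
7      -> -1 -4 7
/      -> -1 0
1      -> -1 0 1
+      -> -1 1
-      -> -2
-5     -> -2 -5
+      -> -7
-8     -> -7 -8
*      -> 56
1      -> 56 1
2      -> 56 1 2
+      -> 56 3
mod    -> 2
negate -> -2
-2     -> -2 -2
-      -> 0
dup    -> 0 0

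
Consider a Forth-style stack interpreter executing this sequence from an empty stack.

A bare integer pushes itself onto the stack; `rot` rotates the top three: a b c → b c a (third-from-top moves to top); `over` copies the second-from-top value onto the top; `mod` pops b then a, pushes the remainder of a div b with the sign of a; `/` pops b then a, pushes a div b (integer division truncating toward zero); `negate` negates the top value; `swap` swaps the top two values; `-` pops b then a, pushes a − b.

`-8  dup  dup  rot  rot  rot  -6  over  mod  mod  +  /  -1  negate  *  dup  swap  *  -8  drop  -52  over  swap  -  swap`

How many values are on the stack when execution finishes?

2

-8     → -8
dup    → -8 -8
dup    → -8 -8 -8
rot    → -8 -8 -8
rot    → -8 -8 -8
rot    → -8 -8 -8
-6     → -8 -8 -8 -6
over   → -8 -8 -8 -6 -8
mod    → -8 -8 -8 -6
mod    → -8 -8 -2
+      → -8 -10
/      → 0
-1     → 0 -1
negate → 0 1
*      → 0
dup    → 0 0
swap   → 0 0
*      → 0
-8     → 0 -8
drop   → 0
-52    → 0 -52
over   → 0 -52 0
swap   → 0 0 -52
-      → 0 52
swap   → 52 0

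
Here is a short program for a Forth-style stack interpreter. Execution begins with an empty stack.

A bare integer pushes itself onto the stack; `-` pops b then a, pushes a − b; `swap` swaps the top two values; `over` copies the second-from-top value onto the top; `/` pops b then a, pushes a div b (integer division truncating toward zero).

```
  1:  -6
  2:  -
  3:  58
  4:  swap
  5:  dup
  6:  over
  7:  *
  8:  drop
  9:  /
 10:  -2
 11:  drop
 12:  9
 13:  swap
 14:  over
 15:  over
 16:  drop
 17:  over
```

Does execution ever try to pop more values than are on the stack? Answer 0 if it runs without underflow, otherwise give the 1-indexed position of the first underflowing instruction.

-6 : [-6]
-  — needs 2 operands, stack has 1 → underflow

2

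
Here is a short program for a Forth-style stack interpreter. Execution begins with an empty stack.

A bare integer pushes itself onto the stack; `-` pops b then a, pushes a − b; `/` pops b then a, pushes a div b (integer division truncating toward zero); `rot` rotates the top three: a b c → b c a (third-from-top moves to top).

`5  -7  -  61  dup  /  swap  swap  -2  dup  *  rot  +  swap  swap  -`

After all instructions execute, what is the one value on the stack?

5    : [5]
-7   : [5, -7]
-    : [12]
61   : [12, 61]
dup  : [12, 61, 61]
/    : [12, 1]
swap : [1, 12]
swap : [12, 1]
-2   : [12, 1, -2]
dup  : [12, 1, -2, -2]
*    : [12, 1, 4]
rot  : [1, 4, 12]
+    : [1, 16]
swap : [16, 1]
swap : [1, 16]
-    : [-15]

-15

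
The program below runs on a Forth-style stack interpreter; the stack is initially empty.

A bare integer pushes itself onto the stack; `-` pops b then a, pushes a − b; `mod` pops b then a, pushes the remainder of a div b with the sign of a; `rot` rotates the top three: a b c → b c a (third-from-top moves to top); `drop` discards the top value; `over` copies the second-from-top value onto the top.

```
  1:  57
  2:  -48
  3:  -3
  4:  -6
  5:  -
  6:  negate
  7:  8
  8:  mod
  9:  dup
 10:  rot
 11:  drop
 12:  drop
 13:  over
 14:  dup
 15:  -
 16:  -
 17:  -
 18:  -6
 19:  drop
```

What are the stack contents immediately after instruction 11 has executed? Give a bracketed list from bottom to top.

57     -> 57
-48    -> 57 -48
-3     -> 57 -48 -3
-6     -> 57 -48 -3 -6
-      -> 57 -48 3
negate -> 57 -48 -3
8      -> 57 -48 -3 8
mod    -> 57 -48 -3
dup    -> 57 -48 -3 -3
rot    -> 57 -3 -3 -48
drop   -> 57 -3 -3

[57, -3, -3]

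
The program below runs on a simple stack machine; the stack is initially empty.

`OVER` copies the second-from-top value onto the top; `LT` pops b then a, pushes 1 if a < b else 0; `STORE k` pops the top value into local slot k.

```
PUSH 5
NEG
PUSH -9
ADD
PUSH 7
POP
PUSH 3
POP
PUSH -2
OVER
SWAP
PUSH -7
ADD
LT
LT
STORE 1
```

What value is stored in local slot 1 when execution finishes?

1

PUSH 5   5
NEG      -5
PUSH -9  -5 -9
ADD      -14
PUSH 7   -14 7
POP      -14
PUSH 3   -14 3
POP      -14
PUSH -2  -14 -2
OVER     -14 -2 -14
SWAP     -14 -14 -2
PUSH -7  -14 -14 -2 -7
ADD      -14 -14 -9
LT       -14 1
LT       1
STORE 1  (empty)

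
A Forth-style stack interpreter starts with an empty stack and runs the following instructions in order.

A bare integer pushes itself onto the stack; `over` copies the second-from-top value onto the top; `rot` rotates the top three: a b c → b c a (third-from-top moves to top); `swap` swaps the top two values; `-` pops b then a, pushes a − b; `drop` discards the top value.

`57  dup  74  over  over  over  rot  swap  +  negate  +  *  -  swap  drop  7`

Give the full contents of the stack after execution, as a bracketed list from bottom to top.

[3017, 7]

57     → 57
dup    → 57 57
74     → 57 57 74
over   → 57 57 74 57
over   → 57 57 74 57 74
over   → 57 57 74 57 74 57
rot    → 57 57 74 74 57 57
swap   → 57 57 74 74 57 57
+      → 57 57 74 74 114
negate → 57 57 74 74 -114
+      → 57 57 74 -40
*      → 57 57 -2960
-      → 57 3017
swap   → 3017 57
drop   → 3017
7      → 3017 7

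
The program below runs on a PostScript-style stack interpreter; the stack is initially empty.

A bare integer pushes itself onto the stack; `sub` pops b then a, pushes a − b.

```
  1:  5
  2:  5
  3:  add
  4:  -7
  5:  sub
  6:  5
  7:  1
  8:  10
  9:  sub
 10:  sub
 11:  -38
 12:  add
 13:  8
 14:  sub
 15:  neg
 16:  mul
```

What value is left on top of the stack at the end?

5    5
5    5 5
add  10
-7   10 -7
sub  17
5    17 5
1    17 5 1
10   17 5 1 10
sub  17 5 -9
sub  17 14
-38  17 14 -38
add  17 -24
8    17 -24 8
sub  17 -32
neg  17 32
mul  544

544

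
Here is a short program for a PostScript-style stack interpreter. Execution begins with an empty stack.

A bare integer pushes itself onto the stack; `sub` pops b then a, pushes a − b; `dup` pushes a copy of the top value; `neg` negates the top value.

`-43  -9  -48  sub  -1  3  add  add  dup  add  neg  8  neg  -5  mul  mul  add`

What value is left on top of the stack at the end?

-3323

-43 : [-43]
-9  : [-43, -9]
-48 : [-43, -9, -48]
sub : [-43, 39]
-1  : [-43, 39, -1]
3   : [-43, 39, -1, 3]
add : [-43, 39, 2]
add : [-43, 41]
dup : [-43, 41, 41]
add : [-43, 82]
neg : [-43, -82]
8   : [-43, -82, 8]
neg : [-43, -82, -8]
-5  : [-43, -82, -8, -5]
mul : [-43, -82, 40]
mul : [-43, -3280]
add : [-3323]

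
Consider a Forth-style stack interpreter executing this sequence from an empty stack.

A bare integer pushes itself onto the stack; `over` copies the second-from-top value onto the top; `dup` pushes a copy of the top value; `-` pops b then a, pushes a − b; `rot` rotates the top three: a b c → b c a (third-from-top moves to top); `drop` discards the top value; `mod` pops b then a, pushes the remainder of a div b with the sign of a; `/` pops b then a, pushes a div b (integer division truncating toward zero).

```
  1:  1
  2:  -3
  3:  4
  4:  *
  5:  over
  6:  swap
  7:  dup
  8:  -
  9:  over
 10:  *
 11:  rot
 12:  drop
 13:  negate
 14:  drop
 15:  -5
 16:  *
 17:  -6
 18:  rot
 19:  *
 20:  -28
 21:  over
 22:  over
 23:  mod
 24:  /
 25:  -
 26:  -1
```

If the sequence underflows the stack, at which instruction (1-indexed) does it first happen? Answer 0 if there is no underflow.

18

1      → [1]
-3     → [1, -3]
4      → [1, -3, 4]
*      → [1, -12]
over   → [1, -12, 1]
swap   → [1, 1, -12]
dup    → [1, 1, -12, -12]
-      → [1, 1, 0]
over   → [1, 1, 0, 1]
*      → [1, 1, 0]
rot    → [1, 0, 1]
drop   → [1, 0]
negate → [1, 0]
drop   → [1]
-5     → [1, -5]
*      → [-5]
-6     → [-5, -6]
rot  — needs 3 operands, stack has 2 → underflow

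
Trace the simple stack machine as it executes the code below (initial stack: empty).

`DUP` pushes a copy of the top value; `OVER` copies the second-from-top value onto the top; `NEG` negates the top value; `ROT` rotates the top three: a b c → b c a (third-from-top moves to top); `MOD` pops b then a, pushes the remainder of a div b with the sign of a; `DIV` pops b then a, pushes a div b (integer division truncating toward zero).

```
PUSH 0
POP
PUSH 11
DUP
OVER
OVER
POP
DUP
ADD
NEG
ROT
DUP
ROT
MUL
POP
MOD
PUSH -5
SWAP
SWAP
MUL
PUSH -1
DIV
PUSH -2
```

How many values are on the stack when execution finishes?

2

PUSH 0  -> [0]
POP     -> []
PUSH 11 -> [11]
DUP     -> [11, 11]
OVER    -> [11, 11, 11]
OVER    -> [11, 11, 11, 11]
POP     -> [11, 11, 11]
DUP     -> [11, 11, 11, 11]
ADD     -> [11, 11, 22]
NEG     -> [11, 11, -22]
ROT     -> [11, -22, 11]
DUP     -> [11, -22, 11, 11]
ROT     -> [11, 11, 11, -22]
MUL     -> [11, 11, -242]
POP     -> [11, 11]
MOD     -> [0]
PUSH -5 -> [0, -5]
SWAP    -> [-5, 0]
SWAP    -> [0, -5]
MUL     -> [0]
PUSH -1 -> [0, -1]
DIV     -> [0]
PUSH -2 -> [0, -2]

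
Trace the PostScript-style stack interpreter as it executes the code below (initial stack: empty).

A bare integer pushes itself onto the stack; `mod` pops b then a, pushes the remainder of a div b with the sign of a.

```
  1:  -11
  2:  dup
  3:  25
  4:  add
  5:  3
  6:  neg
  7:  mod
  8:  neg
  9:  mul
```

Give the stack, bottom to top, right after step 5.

-11 -> -11
dup -> -11 -11
25  -> -11 -11 25
add -> -11 14
3   -> -11 14 3

[-11, 14, 3]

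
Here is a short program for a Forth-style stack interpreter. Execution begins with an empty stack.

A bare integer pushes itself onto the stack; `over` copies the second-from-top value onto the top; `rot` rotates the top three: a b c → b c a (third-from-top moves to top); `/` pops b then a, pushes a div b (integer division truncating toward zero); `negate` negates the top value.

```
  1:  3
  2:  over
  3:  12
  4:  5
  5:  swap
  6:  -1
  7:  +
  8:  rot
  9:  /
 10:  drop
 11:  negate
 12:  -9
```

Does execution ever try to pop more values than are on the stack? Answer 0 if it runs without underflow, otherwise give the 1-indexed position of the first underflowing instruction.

3 -> 3
over  — needs 2 operands, stack has 1 → underflow

2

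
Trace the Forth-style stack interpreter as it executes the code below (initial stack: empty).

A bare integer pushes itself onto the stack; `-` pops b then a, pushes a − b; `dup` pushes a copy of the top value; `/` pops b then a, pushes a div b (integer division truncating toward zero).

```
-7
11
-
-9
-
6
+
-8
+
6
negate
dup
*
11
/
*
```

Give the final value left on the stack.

-7     : -7
11     : -7 11
-      : -18
-9     : -18 -9
-      : -9
6      : -9 6
+      : -3
-8     : -3 -8
+      : -11
6      : -11 6
negate : -11 -6
dup    : -11 -6 -6
*      : -11 36
11     : -11 36 11
/      : -11 3
*      : -33

-33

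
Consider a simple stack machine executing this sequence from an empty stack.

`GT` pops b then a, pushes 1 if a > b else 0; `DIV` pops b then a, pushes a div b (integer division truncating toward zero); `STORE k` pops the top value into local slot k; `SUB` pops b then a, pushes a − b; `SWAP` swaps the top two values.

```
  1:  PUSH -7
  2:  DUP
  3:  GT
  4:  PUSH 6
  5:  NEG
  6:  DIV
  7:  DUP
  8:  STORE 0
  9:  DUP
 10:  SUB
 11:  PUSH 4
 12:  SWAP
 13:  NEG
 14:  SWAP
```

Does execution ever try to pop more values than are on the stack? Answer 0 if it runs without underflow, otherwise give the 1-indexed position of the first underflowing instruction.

0

PUSH -7  -7
DUP      -7 -7
GT       0
PUSH 6   0 6
NEG      0 -6
DIV      0
DUP      0 0
STORE 0  0
DUP      0 0
SUB      0
PUSH 4   0 4
SWAP     4 0
NEG      4 0
SWAP     0 4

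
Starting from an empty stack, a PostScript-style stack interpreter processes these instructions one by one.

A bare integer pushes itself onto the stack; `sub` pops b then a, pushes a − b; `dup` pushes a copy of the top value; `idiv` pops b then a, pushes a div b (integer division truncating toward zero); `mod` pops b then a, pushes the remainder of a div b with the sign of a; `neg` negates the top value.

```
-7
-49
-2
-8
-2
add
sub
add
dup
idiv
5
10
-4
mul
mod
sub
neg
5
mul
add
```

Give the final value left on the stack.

-7   -> [-7]
-49  -> [-7, -49]
-2   -> [-7, -49, -2]
-8   -> [-7, -49, -2, -8]
-2   -> [-7, -49, -2, -8, -2]
add  -> [-7, -49, -2, -10]
sub  -> [-7, -49, 8]
add  -> [-7, -41]
dup  -> [-7, -41, -41]
idiv -> [-7, 1]
5    -> [-7, 1, 5]
10   -> [-7, 1, 5, 10]
-4   -> [-7, 1, 5, 10, -4]
mul  -> [-7, 1, 5, -40]
mod  -> [-7, 1, 5]
sub  -> [-7, -4]
neg  -> [-7, 4]
5    -> [-7, 4, 5]
mul  -> [-7, 20]
add  -> [13]

13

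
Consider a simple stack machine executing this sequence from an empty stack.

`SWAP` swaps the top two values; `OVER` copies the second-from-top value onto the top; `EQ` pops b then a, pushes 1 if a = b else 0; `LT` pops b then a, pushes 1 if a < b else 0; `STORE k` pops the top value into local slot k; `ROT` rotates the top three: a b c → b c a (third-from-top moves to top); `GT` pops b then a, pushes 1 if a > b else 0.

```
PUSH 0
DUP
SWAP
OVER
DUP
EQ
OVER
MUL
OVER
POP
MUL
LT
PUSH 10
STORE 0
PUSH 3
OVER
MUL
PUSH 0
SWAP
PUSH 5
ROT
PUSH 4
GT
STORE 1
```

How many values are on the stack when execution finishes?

3

PUSH 0   [0]
DUP      [0, 0]
SWAP     [0, 0]
OVER     [0, 0, 0]
DUP      [0, 0, 0, 0]
EQ       [0, 0, 1]
OVER     [0, 0, 1, 0]
MUL      [0, 0, 0]
OVER     [0, 0, 0, 0]
POP      [0, 0, 0]
MUL      [0, 0]
LT       [0]
PUSH 10  [0, 10]
STORE 0  [0]
PUSH 3   [0, 3]
OVER     [0, 3, 0]
MUL      [0, 0]
PUSH 0   [0, 0, 0]
SWAP     [0, 0, 0]
PUSH 5   [0, 0, 0, 5]
ROT      [0, 0, 5, 0]
PUSH 4   [0, 0, 5, 0, 4]
GT       [0, 0, 5, 0]
STORE 1  [0, 0, 5]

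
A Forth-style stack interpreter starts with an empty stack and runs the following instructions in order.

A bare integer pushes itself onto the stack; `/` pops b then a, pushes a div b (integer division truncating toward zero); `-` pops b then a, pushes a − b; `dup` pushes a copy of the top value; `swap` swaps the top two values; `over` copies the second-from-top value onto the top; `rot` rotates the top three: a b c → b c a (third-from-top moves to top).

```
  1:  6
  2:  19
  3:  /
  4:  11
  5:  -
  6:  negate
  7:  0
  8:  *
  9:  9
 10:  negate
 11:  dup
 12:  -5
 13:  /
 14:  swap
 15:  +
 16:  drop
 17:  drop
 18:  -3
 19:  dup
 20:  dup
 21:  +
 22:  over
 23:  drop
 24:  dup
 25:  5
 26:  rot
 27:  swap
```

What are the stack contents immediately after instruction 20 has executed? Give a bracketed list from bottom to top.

6      → [6]
19     → [6, 19]
/      → [0]
11     → [0, 11]
-      → [-11]
negate → [11]
0      → [11, 0]
*      → [0]
9      → [0, 9]
negate → [0, -9]
dup    → [0, -9, -9]
-5     → [0, -9, -9, -5]
/      → [0, -9, 1]
swap   → [0, 1, -9]
+      → [0, -8]
drop   → [0]
drop   → []
-3     → [-3]
dup    → [-3, -3]
dup    → [-3, -3, -3]

[-3, -3, -3]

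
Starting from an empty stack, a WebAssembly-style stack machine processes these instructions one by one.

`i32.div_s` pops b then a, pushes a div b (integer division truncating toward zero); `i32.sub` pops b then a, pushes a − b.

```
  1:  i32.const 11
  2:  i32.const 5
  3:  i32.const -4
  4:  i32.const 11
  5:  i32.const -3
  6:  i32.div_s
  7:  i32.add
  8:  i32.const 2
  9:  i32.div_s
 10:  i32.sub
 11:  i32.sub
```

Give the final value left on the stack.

i32.const 11  11
i32.const 5   11 5
i32.const -4  11 5 -4
i32.const 11  11 5 -4 11
i32.const -3  11 5 -4 11 -3
i32.div_s     11 5 -4 -3
i32.add       11 5 -7
i32.const 2   11 5 -7 2
i32.div_s     11 5 -3
i32.sub       11 8
i32.sub       3

3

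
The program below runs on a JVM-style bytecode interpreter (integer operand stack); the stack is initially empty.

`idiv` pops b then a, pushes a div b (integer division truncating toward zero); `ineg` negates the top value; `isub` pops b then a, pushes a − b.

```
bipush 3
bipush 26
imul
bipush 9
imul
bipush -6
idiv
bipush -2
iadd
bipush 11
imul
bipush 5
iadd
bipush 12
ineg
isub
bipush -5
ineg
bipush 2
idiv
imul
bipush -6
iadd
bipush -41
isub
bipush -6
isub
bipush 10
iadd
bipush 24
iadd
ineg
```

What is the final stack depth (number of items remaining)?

bipush 3    3
bipush 26   3 26
imul        78
bipush 9    78 9
imul        702
bipush -6   702 -6
idiv        -117
bipush -2   -117 -2
iadd        -119
bipush 11   -119 11
imul        -1309
bipush 5    -1309 5
iadd        -1304
bipush 12   -1304 12
ineg        -1304 -12
isub        -1292
bipush -5   -1292 -5
ineg        -1292 5
bipush 2    -1292 5 2
idiv        -1292 2
imul        -2584
bipush -6   -2584 -6
iadd        -2590
bipush -41  -2590 -41
isub        -2549
bipush -6   -2549 -6
isub        -2543
bipush 10   -2543 10
iadd        -2533
bipush 24   -2533 24
iadd        -2509
ineg        2509

1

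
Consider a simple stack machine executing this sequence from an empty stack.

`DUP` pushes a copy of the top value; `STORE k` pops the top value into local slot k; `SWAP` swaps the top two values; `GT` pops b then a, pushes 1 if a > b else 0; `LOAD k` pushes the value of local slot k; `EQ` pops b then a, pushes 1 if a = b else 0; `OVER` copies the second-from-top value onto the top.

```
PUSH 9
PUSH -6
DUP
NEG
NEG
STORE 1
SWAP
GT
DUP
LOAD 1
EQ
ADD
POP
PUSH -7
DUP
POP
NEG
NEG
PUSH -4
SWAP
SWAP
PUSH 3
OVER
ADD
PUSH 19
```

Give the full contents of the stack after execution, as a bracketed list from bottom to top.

PUSH 9  -> [9]
PUSH -6 -> [9, -6]
DUP     -> [9, -6, -6]
NEG     -> [9, -6, 6]
NEG     -> [9, -6, -6]
STORE 1 -> [9, -6]
SWAP    -> [-6, 9]
GT      -> [0]
DUP     -> [0, 0]
LOAD 1  -> [0, 0, -6]
EQ      -> [0, 0]
ADD     -> [0]
POP     -> []
PUSH -7 -> [-7]
DUP     -> [-7, -7]
POP     -> [-7]
NEG     -> [7]
NEG     -> [-7]
PUSH -4 -> [-7, -4]
SWAP    -> [-4, -7]
SWAP    -> [-7, -4]
PUSH 3  -> [-7, -4, 3]
OVER    -> [-7, -4, 3, -4]
ADD     -> [-7, -4, -1]
PUSH 19 -> [-7, -4, -1, 19]

[-7, -4, -1, 19]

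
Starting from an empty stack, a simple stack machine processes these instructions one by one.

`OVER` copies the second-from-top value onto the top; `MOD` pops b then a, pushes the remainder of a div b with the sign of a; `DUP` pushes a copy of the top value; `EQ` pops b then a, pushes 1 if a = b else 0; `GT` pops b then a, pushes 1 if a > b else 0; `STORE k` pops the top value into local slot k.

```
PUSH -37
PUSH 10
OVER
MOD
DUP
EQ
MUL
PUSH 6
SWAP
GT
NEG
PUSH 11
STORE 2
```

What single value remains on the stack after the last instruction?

PUSH -37  -37
PUSH 10   -37 10
OVER      -37 10 -37
MOD       -37 10
DUP       -37 10 10
EQ        -37 1
MUL       -37
PUSH 6    -37 6
SWAP      6 -37
GT        1
NEG       -1
PUSH 11   -1 11
STORE 2   -1

-1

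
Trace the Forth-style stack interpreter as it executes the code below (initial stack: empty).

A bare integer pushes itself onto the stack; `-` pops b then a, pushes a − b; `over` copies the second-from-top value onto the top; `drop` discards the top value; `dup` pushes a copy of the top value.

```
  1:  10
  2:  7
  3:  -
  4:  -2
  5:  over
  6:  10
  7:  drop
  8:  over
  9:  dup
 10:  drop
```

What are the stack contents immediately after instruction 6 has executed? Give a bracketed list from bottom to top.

10   : [10]
7    : [10, 7]
-    : [3]
-2   : [3, -2]
over : [3, -2, 3]
10   : [3, -2, 3, 10]

[3, -2, 3, 10]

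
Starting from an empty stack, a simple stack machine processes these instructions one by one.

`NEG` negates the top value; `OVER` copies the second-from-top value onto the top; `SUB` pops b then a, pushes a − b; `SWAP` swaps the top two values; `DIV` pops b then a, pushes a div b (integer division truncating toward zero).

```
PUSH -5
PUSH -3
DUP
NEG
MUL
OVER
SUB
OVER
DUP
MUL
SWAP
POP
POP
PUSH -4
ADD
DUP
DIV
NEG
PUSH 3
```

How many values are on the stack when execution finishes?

PUSH -5 -> -5
PUSH -3 -> -5 -3
DUP     -> -5 -3 -3
NEG     -> -5 -3 3
MUL     -> -5 -9
OVER    -> -5 -9 -5
SUB     -> -5 -4
OVER    -> -5 -4 -5
DUP     -> -5 -4 -5 -5
MUL     -> -5 -4 25
SWAP    -> -5 25 -4
POP     -> -5 25
POP     -> -5
PUSH -4 -> -5 -4
ADD     -> -9
DUP     -> -9 -9
DIV     -> 1
NEG     -> -1
PUSH 3  -> -1 3

2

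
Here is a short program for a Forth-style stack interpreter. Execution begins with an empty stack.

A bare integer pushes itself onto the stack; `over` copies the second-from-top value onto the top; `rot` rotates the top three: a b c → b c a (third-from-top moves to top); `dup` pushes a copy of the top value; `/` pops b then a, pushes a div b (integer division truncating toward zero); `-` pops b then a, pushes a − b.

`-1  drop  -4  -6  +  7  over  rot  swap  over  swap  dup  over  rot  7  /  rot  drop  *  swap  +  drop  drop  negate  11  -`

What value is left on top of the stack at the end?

-18

-1      [-1]
drop    []
-4      [-4]
-6      [-4, -6]
+       [-10]
7       [-10, 7]
over    [-10, 7, -10]
rot     [7, -10, -10]
swap    [7, -10, -10]
over    [7, -10, -10, -10]
swap    [7, -10, -10, -10]
dup     [7, -10, -10, -10, -10]
over    [7, -10, -10, -10, -10, -10]
rot     [7, -10, -10, -10, -10, -10]
7       [7, -10, -10, -10, -10, -10, 7]
/       [7, -10, -10, -10, -10, -1]
rot     [7, -10, -10, -10, -1, -10]
drop    [7, -10, -10, -10, -1]
*       [7, -10, -10, 10]
swap    [7, -10, 10, -10]
+       [7, -10, 0]
drop    [7, -10]
drop    [7]
negate  [-7]
11      [-7, 11]
-       [-18]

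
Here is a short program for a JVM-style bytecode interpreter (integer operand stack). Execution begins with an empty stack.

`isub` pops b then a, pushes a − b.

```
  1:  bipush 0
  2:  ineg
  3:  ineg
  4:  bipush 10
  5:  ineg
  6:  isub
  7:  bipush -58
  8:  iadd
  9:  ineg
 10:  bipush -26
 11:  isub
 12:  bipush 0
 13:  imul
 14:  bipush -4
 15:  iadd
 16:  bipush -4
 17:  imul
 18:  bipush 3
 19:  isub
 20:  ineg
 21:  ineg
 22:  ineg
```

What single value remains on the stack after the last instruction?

-13

bipush 0    0
ineg        0
ineg        0
bipush 10   0 10
ineg        0 -10
isub        10
bipush -58  10 -58
iadd        -48
ineg        48
bipush -26  48 -26
isub        74
bipush 0    74 0
imul        0
bipush -4   0 -4
iadd        -4
bipush -4   -4 -4
imul        16
bipush 3    16 3
isub        13
ineg        -13
ineg        13
ineg        -13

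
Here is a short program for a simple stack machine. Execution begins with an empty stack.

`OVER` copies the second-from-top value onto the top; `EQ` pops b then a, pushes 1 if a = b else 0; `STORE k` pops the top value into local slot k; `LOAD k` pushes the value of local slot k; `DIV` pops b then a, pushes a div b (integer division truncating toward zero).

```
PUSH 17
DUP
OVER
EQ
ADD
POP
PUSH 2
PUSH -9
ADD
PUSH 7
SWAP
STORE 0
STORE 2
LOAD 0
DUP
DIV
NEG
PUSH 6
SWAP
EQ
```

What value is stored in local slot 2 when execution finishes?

7

PUSH 17 : [17]
DUP     : [17, 17]
OVER    : [17, 17, 17]
EQ      : [17, 1]
ADD     : [18]
POP     : []
PUSH 2  : [2]
PUSH -9 : [2, -9]
ADD     : [-7]
PUSH 7  : [-7, 7]
SWAP    : [7, -7]
STORE 0 : [7]
STORE 2 : []
LOAD 0  : [-7]
DUP     : [-7, -7]
DIV     : [1]
NEG     : [-1]
PUSH 6  : [-1, 6]
SWAP    : [6, -1]
EQ      : [0]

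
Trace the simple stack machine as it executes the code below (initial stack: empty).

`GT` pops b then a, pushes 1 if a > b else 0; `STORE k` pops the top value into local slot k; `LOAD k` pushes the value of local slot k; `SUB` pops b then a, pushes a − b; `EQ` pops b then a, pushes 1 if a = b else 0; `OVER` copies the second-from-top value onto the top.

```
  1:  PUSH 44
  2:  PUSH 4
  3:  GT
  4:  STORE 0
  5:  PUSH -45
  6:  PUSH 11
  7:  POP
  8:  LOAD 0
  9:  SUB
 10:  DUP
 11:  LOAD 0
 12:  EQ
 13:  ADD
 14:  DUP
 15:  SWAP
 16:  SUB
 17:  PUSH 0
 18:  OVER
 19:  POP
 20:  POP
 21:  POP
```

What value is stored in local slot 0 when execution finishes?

1

PUSH 44  -> 44
PUSH 4   -> 44 4
GT       -> 1
STORE 0  -> (empty)
PUSH -45 -> -45
PUSH 11  -> -45 11
POP      -> -45
LOAD 0   -> -45 1
SUB      -> -46
DUP      -> -46 -46
LOAD 0   -> -46 -46 1
EQ       -> -46 0
ADD      -> -46
DUP      -> -46 -46
SWAP     -> -46 -46
SUB      -> 0
PUSH 0   -> 0 0
OVER     -> 0 0 0
POP      -> 0 0
POP      -> 0
POP      -> (empty)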